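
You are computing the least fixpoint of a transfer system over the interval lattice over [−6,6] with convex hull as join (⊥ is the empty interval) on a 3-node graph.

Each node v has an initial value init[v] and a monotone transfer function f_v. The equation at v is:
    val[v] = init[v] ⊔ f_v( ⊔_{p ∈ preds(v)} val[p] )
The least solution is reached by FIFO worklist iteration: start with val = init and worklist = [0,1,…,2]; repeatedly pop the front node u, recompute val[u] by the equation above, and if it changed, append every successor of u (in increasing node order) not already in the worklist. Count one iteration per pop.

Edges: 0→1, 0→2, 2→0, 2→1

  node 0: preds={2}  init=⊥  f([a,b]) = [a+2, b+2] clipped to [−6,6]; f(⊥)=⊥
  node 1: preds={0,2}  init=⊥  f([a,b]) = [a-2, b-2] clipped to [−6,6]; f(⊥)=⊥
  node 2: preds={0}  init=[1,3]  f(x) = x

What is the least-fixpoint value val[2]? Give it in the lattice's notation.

Trace (8 dequeues):
  [1] u=0 | in [1,3] | out [3,5] | prev ⊥ | push {}
  [2] u=1 | in [1,5] | out [-1,3] | prev ⊥ | push {}
  [3] u=2 | in [3,5] | out [1,5] | prev [1,3] | push {0,1}
  [4] u=0 | in [1,5] | out [3,6] | prev [3,5] | push {2}
  [5] u=1 | in [1,6] | out [-1,4] | prev [-1,3] | push {}
  [6] u=2 | in [3,6] | out [1,6] | prev [1,5] | push {0,1}
  [7] u=0 | in [1,6] | out [3,6] | ==
  [8] u=1 | in [1,6] | out [-1,4] | ==

Converged values:
  [0] [3,6]
  [1] [-1,4]
  [2] [1,6]

[1,6]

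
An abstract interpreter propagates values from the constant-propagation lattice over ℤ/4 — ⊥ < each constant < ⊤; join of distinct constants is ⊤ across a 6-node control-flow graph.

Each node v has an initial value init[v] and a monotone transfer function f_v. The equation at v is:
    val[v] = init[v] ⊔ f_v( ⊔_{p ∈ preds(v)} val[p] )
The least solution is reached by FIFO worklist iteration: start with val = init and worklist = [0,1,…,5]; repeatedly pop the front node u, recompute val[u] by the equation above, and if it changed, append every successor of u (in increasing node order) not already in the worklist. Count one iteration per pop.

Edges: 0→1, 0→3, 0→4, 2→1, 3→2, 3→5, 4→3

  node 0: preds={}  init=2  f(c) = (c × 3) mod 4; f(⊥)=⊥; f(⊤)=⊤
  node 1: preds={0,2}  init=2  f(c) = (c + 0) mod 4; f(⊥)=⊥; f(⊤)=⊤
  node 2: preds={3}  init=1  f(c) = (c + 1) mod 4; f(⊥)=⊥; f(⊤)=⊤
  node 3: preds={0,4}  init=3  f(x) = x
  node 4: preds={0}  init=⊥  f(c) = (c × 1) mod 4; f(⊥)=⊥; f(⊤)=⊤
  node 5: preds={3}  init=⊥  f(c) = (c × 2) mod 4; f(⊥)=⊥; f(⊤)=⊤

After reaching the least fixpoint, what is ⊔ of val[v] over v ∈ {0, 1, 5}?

Iteration log — 9 steps:
  step 1. node 0  ⊔preds=⊥  new=2  stable
  step 2. node 1  ⊔preds=⊤  new=⊤  old=2  +wl: 
  step 3. node 2  ⊔preds=3  new=⊤  old=1  +wl: 1
  step 4. node 3  ⊔preds=2  new=⊤  old=3  +wl: 2
  step 5. node 4  ⊔preds=2  new=2  old=⊥  +wl: 3
  step 6. node 5  ⊔preds=⊤  new=⊤  old=⊥  +wl: 
  step 7. node 1  ⊔preds=⊤  new=⊤  stable
  step 8. node 2  ⊔preds=⊤  new=⊤  stable
  step 9. node 3  ⊔preds=2  new=⊤  stable

Least fixpoint reached:
  node 0: 2
  node 1: ⊤
  node 2: ⊤
  node 3: ⊤
  node 4: 2
  node 5: ⊤

⊤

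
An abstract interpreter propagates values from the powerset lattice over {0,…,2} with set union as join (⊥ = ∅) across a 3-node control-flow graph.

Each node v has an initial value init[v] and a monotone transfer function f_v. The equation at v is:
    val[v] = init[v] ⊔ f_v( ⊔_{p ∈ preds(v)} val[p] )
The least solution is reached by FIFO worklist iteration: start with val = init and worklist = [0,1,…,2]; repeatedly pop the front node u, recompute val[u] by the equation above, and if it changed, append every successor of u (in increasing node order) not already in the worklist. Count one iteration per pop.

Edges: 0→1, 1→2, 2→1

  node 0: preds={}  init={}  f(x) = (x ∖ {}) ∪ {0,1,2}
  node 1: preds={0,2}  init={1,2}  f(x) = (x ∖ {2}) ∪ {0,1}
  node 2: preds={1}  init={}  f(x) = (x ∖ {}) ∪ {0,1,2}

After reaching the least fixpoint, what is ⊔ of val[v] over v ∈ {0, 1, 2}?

{0,1,2}

Iteration log — 4 steps:
  step 1. node 0  ⊔preds={}  new={0,1,2}  old={}  +wl: 
  step 2. node 1  ⊔preds={0,1,2}  new={0,1,2}  old={1,2}  +wl: 
  step 3. node 2  ⊔preds={0,1,2}  new={0,1,2}  old={}  +wl: 1
  step 4. node 1  ⊔preds={0,1,2}  new={0,1,2}  stable

Least fixpoint reached:
  node 0: {0,1,2}
  node 1: {0,1,2}
  node 2: {0,1,2}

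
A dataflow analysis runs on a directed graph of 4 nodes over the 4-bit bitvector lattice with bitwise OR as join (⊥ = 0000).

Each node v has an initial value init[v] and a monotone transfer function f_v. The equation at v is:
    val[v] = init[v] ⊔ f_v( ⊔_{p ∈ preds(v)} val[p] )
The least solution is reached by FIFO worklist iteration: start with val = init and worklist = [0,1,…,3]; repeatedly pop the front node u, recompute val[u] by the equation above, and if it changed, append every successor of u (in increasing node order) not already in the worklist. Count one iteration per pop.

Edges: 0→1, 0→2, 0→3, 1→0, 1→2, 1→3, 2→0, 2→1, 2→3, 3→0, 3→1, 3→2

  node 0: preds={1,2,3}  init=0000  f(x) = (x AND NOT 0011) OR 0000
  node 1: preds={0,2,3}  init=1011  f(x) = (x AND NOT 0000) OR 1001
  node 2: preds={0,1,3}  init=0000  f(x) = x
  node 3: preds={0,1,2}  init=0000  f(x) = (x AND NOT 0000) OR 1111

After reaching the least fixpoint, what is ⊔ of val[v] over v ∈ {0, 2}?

Trace (10 dequeues):
  [1] u=0 | in 1011 | out 1000 | prev 0000 | push {}
  [2] u=1 | in 1000 | out 1011 | ==
  [3] u=2 | in 1011 | out 1011 | prev 0000 | push {0,1}
  [4] u=3 | in 1011 | out 1111 | prev 0000 | push {2}
  [5] u=0 | in 1111 | out 1100 | prev 1000 | push {3}
  [6] u=1 | in 1111 | out 1111 | prev 1011 | push {0}
  [7] u=2 | in 1111 | out 1111 | prev 1011 | push {1}
  [8] u=3 | in 1111 | out 1111 | ==
  [9] u=0 | in 1111 | out 1100 | ==
  [10] u=1 | in 1111 | out 1111 | ==

Converged values:
  [0] 1100
  [1] 1111
  [2] 1111
  [3] 1111

1111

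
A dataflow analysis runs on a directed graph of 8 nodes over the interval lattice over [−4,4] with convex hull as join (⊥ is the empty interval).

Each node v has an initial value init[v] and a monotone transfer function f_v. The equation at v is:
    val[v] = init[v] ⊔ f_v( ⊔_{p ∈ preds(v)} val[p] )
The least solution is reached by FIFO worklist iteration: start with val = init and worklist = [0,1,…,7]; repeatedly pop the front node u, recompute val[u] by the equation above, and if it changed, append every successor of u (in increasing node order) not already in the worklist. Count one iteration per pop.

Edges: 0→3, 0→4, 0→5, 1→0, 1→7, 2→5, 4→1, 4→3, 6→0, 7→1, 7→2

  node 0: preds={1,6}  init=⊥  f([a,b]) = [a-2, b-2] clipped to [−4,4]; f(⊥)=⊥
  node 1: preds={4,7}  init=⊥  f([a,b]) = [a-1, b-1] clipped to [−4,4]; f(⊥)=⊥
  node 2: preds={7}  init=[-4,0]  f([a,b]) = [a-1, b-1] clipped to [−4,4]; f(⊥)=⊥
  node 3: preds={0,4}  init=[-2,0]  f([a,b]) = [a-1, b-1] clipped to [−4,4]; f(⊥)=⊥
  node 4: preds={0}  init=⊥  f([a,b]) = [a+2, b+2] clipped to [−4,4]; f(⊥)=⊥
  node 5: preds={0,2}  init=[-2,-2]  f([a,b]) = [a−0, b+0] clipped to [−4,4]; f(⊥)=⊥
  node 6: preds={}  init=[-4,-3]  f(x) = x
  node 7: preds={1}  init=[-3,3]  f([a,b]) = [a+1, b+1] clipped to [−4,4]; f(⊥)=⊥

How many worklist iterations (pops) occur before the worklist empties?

Trace (15 dequeues):
  [1] u=0 | in [-4,-3] | out [-4,-4] | prev ⊥ | push {}
  [2] u=1 | in [-3,3] | out [-4,2] | prev ⊥ | push {0}
  [3] u=2 | in [-3,3] | out [-4,2] | prev [-4,0] | push {}
  [4] u=3 | in [-4,-4] | out [-4,0] | prev [-2,0] | push {}
  [5] u=4 | in [-4,-4] | out [-2,-2] | prev ⊥ | push {1,3}
  [6] u=5 | in [-4,2] | out [-4,2] | prev [-2,-2] | push {}
  [7] u=6 | in ⊥ | out [-4,-3] | ==
  [8] u=7 | in [-4,2] | out [-3,3] | ==
  [9] u=0 | in [-4,2] | out [-4,0] | prev [-4,-4] | push {4,5}
  [10] u=1 | in [-3,3] | out [-4,2] | ==
  [11] u=3 | in [-4,0] | out [-4,0] | ==
  [12] u=4 | in [-4,0] | out [-2,2] | prev [-2,-2] | push {1,3}
  [13] u=5 | in [-4,2] | out [-4,2] | ==
  [14] u=1 | in [-3,3] | out [-4,2] | ==
  [15] u=3 | in [-4,2] | out [-4,1] | prev [-4,0] | push {}

Converged values:
  [0] [-4,0]
  [1] [-4,2]
  [2] [-4,2]
  [3] [-4,1]
  [4] [-2,2]
  [5] [-4,2]
  [6] [-4,-3]
  [7] [-3,3]

15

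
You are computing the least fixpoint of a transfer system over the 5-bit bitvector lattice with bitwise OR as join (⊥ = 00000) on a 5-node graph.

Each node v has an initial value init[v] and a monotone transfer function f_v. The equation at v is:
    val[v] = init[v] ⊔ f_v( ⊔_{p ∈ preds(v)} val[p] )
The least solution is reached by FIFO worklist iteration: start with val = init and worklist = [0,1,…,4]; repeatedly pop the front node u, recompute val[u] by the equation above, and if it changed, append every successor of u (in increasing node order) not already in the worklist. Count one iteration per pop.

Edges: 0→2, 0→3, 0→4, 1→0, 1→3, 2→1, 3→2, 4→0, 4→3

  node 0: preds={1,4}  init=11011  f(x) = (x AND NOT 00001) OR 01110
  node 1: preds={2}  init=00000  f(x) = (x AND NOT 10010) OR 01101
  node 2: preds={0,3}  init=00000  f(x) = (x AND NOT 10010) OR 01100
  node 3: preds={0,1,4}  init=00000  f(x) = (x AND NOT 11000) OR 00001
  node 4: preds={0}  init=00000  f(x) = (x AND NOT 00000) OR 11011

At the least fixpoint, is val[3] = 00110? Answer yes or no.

Trace (9 dequeues):
  [1] u=0 | in 00000 | out 11111 | prev 11011 | push {}
  [2] u=1 | in 00000 | out 01101 | prev 00000 | push {0}
  [3] u=2 | in 11111 | out 01101 | prev 00000 | push {1}
  [4] u=3 | in 11111 | out 00111 | prev 00000 | push {2}
  [5] u=4 | in 11111 | out 11111 | prev 00000 | push {3}
  [6] u=0 | in 11111 | out 11111 | ==
  [7] u=1 | in 01101 | out 01101 | ==
  [8] u=2 | in 11111 | out 01101 | ==
  [9] u=3 | in 11111 | out 00111 | ==

Converged values:
  [0] 11111
  [1] 01101
  [2] 01101
  [3] 00111
  [4] 11111

no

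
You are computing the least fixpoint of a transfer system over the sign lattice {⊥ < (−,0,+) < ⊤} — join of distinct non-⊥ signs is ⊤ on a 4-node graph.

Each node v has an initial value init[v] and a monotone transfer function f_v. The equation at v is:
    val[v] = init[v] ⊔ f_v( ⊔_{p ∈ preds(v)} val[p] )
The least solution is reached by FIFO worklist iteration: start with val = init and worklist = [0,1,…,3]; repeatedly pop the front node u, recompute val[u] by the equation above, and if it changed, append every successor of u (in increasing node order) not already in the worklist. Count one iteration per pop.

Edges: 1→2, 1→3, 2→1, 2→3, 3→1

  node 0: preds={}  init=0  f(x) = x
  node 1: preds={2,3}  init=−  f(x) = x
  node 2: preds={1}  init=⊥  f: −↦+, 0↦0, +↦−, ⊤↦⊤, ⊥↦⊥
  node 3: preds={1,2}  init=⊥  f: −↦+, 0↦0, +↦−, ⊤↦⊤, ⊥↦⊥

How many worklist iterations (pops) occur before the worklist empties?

Iteration log — 8 steps:
  step 1. node 0  ⊔preds=⊥  new=0  stable
  step 2. node 1  ⊔preds=⊥  new=−  stable
  step 3. node 2  ⊔preds=−  new=+  old=⊥  +wl: 1
  step 4. node 3  ⊔preds=⊤  new=⊤  old=⊥  +wl: 
  step 5. node 1  ⊔preds=⊤  new=⊤  old=−  +wl: 2,3
  step 6. node 2  ⊔preds=⊤  new=⊤  old=+  +wl: 1
  step 7. node 3  ⊔preds=⊤  new=⊤  stable
  step 8. node 1  ⊔preds=⊤  new=⊤  stable

Least fixpoint reached:
  node 0: 0
  node 1: ⊤
  node 2: ⊤
  node 3: ⊤

8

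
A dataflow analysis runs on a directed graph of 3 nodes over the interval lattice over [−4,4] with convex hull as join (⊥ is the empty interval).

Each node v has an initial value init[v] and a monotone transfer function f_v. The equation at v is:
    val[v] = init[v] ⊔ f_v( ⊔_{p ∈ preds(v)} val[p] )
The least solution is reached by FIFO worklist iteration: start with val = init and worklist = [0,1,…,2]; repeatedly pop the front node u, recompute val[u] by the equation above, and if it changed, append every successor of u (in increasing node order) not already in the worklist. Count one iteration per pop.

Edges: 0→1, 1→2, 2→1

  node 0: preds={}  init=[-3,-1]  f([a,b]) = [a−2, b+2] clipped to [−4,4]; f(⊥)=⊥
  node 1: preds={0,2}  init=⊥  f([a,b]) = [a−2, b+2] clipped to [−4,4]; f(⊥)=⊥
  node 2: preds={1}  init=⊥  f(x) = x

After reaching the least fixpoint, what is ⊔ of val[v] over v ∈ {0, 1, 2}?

[-4,4]

Trace (8 dequeues):
  [1] u=0 | in ⊥ | out [-3,-1] | ==
  [2] u=1 | in [-3,-1] | out [-4,1] | prev ⊥ | push {}
  [3] u=2 | in [-4,1] | out [-4,1] | prev ⊥ | push {1}
  [4] u=1 | in [-4,1] | out [-4,3] | prev [-4,1] | push {2}
  [5] u=2 | in [-4,3] | out [-4,3] | prev [-4,1] | push {1}
  [6] u=1 | in [-4,3] | out [-4,4] | prev [-4,3] | push {2}
  [7] u=2 | in [-4,4] | out [-4,4] | prev [-4,3] | push {1}
  [8] u=1 | in [-4,4] | out [-4,4] | ==

Converged values:
  [0] [-3,-1]
  [1] [-4,4]
  [2] [-4,4]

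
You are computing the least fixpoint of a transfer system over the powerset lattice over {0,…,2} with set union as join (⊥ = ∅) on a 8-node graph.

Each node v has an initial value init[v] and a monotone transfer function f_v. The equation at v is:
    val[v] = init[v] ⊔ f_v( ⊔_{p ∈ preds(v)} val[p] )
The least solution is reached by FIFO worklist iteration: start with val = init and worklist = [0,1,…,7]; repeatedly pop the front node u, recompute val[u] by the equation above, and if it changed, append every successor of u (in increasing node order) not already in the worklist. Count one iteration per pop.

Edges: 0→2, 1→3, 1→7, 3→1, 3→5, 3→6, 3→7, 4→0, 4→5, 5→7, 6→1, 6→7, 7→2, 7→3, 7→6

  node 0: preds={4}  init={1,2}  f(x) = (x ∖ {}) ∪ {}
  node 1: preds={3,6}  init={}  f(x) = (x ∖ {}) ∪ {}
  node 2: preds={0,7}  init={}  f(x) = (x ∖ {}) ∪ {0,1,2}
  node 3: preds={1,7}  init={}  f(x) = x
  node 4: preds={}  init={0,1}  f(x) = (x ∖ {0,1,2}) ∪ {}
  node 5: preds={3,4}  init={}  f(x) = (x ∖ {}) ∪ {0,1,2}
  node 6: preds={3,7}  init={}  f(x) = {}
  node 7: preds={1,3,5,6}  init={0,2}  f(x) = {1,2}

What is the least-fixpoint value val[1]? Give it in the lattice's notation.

{0,1,2}

Trace (17 dequeues):
  [1] u=0 | in {0,1} | out {0,1,2} | prev {1,2} | push {}
  [2] u=1 | in {} | out {} | ==
  [3] u=2 | in {0,1,2} | out {0,1,2} | prev {} | push {}
  [4] u=3 | in {0,2} | out {0,2} | prev {} | push {1}
  [5] u=4 | in {} | out {0,1} | ==
  [6] u=5 | in {0,1,2} | out {0,1,2} | prev {} | push {}
  [7] u=6 | in {0,2} | out {} | ==
  [8] u=7 | in {0,1,2} | out {0,1,2} | prev {0,2} | push {2,3,6}
  [9] u=1 | in {0,2} | out {0,2} | prev {} | push {7}
  [10] u=2 | in {0,1,2} | out {0,1,2} | ==
  [11] u=3 | in {0,1,2} | out {0,1,2} | prev {0,2} | push {1,5}
  [12] u=6 | in {0,1,2} | out {} | ==
  [13] u=7 | in {0,1,2} | out {0,1,2} | ==
  [14] u=1 | in {0,1,2} | out {0,1,2} | prev {0,2} | push {3,7}
  [15] u=5 | in {0,1,2} | out {0,1,2} | ==
  [16] u=3 | in {0,1,2} | out {0,1,2} | ==
  [17] u=7 | in {0,1,2} | out {0,1,2} | ==

Converged values:
  [0] {0,1,2}
  [1] {0,1,2}
  [2] {0,1,2}
  [3] {0,1,2}
  [4] {0,1}
  [5] {0,1,2}
  [6] {}
  [7] {0,1,2}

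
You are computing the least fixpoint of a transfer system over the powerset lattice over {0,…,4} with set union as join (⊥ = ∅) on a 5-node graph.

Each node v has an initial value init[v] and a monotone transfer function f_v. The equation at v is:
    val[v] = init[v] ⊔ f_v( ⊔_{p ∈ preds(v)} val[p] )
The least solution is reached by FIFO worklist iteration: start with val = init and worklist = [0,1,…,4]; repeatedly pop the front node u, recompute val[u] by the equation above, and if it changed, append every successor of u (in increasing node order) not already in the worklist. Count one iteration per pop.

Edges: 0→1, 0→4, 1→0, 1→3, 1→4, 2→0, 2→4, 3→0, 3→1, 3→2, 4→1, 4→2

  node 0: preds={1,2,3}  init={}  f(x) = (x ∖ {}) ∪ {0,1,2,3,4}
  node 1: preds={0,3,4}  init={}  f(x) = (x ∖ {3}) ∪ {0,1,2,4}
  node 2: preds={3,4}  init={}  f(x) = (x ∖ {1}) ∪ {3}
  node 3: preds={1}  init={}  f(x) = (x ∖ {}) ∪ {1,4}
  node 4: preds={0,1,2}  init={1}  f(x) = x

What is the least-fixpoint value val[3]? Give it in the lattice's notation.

{0,1,2,4}

Trace (10 dequeues):
  [1] u=0 | in {} | out {0,1,2,3,4} | prev {} | push {}
  [2] u=1 | in {0,1,2,3,4} | out {0,1,2,4} | prev {} | push {0}
  [3] u=2 | in {1} | out {3} | prev {} | push {}
  [4] u=3 | in {0,1,2,4} | out {0,1,2,4} | prev {} | push {1,2}
  [5] u=4 | in {0,1,2,3,4} | out {0,1,2,3,4} | prev {1} | push {}
  [6] u=0 | in {0,1,2,3,4} | out {0,1,2,3,4} | ==
  [7] u=1 | in {0,1,2,3,4} | out {0,1,2,4} | ==
  [8] u=2 | in {0,1,2,3,4} | out {0,2,3,4} | prev {3} | push {0,4}
  [9] u=0 | in {0,1,2,3,4} | out {0,1,2,3,4} | ==
  [10] u=4 | in {0,1,2,3,4} | out {0,1,2,3,4} | ==

Converged values:
  [0] {0,1,2,3,4}
  [1] {0,1,2,4}
  [2] {0,2,3,4}
  [3] {0,1,2,4}
  [4] {0,1,2,3,4}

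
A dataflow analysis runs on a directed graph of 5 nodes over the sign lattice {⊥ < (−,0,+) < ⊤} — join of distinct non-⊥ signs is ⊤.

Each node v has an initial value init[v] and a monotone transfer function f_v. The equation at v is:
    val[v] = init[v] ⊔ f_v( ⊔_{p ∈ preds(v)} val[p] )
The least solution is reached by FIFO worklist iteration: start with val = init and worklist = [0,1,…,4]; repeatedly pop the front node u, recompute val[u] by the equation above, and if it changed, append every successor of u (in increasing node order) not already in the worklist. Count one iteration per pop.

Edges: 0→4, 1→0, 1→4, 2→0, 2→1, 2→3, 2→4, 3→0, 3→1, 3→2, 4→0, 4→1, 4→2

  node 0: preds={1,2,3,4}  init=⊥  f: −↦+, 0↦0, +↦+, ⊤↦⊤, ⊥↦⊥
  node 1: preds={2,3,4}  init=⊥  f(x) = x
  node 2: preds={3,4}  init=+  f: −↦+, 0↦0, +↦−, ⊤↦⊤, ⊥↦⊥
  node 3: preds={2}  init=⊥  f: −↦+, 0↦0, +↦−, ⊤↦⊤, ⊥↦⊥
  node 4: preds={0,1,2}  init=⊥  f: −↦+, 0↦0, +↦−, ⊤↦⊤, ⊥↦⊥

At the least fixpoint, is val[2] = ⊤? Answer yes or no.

Iteration log — 19 steps:
  step 1. node 0  ⊔preds=+  new=+  old=⊥  +wl: 
  step 2. node 1  ⊔preds=+  new=+  old=⊥  +wl: 0
  step 3. node 2  ⊔preds=⊥  new=+  stable
  step 4. node 3  ⊔preds=+  new=−  old=⊥  +wl: 1,2
  step 5. node 4  ⊔preds=+  new=−  old=⊥  +wl: 
  step 6. node 0  ⊔preds=⊤  new=⊤  old=+  +wl: 4
  step 7. node 1  ⊔preds=⊤  new=⊤  old=+  +wl: 0
  step 8. node 2  ⊔preds=−  new=+  stable
  step 9. node 4  ⊔preds=⊤  new=⊤  old=−  +wl: 1,2
  step 10. node 0  ⊔preds=⊤  new=⊤  stable
  step 11. node 1  ⊔preds=⊤  new=⊤  stable
  step 12. node 2  ⊔preds=⊤  new=⊤  old=+  +wl: 0,1,3,4
  step 13. node 0  ⊔preds=⊤  new=⊤  stable
  step 14. node 1  ⊔preds=⊤  new=⊤  stable
  step 15. node 3  ⊔preds=⊤  new=⊤  old=−  +wl: 0,1,2
  step 16. node 4  ⊔preds=⊤  new=⊤  stable
  step 17. node 0  ⊔preds=⊤  new=⊤  stable
  step 18. node 1  ⊔preds=⊤  new=⊤  stable
  step 19. node 2  ⊔preds=⊤  new=⊤  stable

Least fixpoint reached:
  node 0: ⊤
  node 1: ⊤
  node 2: ⊤
  node 3: ⊤
  node 4: ⊤

yes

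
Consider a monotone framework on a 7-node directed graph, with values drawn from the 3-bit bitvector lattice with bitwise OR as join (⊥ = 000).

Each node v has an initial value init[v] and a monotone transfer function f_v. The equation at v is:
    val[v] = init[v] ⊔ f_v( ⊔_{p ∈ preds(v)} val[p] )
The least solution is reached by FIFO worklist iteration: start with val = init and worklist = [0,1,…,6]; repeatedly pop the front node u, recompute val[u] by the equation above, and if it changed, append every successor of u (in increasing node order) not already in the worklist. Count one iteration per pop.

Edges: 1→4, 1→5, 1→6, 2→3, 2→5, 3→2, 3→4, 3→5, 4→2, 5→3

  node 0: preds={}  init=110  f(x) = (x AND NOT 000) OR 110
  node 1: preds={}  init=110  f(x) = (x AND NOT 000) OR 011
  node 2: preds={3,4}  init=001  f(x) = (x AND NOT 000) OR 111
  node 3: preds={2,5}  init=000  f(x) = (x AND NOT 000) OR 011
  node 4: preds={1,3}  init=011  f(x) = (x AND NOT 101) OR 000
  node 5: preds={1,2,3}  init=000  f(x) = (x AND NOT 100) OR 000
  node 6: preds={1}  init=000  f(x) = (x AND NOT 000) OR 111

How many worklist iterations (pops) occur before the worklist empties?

Iteration log — 9 steps:
  step 1. node 0  ⊔preds=000  new=110  stable
  step 2. node 1  ⊔preds=000  new=111  old=110  +wl: 
  step 3. node 2  ⊔preds=011  new=111  old=001  +wl: 
  step 4. node 3  ⊔preds=111  new=111  old=000  +wl: 2
  step 5. node 4  ⊔preds=111  new=011  stable
  step 6. node 5  ⊔preds=111  new=011  old=000  +wl: 3
  step 7. node 6  ⊔preds=111  new=111  old=000  +wl: 
  step 8. node 2  ⊔preds=111  new=111  stable
  step 9. node 3  ⊔preds=111  new=111  stable

Least fixpoint reached:
  node 0: 110
  node 1: 111
  node 2: 111
  node 3: 111
  node 4: 011
  node 5: 011
  node 6: 111

9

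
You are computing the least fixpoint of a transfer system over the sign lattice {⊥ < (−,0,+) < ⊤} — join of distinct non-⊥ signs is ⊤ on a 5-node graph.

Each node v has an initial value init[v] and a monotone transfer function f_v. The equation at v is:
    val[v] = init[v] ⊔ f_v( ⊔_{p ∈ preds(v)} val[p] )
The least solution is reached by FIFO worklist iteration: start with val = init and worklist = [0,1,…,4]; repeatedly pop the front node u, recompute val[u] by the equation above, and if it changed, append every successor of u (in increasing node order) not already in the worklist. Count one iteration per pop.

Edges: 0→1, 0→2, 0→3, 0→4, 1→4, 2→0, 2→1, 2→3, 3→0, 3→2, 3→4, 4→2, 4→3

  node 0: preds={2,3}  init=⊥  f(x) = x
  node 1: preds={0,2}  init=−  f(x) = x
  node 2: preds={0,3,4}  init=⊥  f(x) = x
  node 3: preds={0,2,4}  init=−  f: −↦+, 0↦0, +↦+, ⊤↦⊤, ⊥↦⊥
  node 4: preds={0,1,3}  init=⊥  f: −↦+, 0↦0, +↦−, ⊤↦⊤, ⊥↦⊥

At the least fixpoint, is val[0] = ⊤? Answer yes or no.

Worklist (12 pops):
  #1 pop 0: in=− → − (was ⊥); enqueue []
  #2 pop 1: in=− → − (no change)
  #3 pop 2: in=− → − (was ⊥); enqueue [0,1]
  #4 pop 3: in=− → ⊤ (was −); enqueue [2]
  #5 pop 4: in=⊤ → ⊤ (was ⊥); enqueue [3]
  #6 pop 0: in=⊤ → ⊤ (was −); enqueue [4]
  #7 pop 1: in=⊤ → ⊤ (was −); enqueue []
  #8 pop 2: in=⊤ → ⊤ (was −); enqueue [0,1]
  #9 pop 3: in=⊤ → ⊤ (no change)
  #10 pop 4: in=⊤ → ⊤ (no change)
  #11 pop 0: in=⊤ → ⊤ (no change)
  #12 pop 1: in=⊤ → ⊤ (no change)

Fixpoint:
  val[0] = ⊤
  val[1] = ⊤
  val[2] = ⊤
  val[3] = ⊤
  val[4] = ⊤

yes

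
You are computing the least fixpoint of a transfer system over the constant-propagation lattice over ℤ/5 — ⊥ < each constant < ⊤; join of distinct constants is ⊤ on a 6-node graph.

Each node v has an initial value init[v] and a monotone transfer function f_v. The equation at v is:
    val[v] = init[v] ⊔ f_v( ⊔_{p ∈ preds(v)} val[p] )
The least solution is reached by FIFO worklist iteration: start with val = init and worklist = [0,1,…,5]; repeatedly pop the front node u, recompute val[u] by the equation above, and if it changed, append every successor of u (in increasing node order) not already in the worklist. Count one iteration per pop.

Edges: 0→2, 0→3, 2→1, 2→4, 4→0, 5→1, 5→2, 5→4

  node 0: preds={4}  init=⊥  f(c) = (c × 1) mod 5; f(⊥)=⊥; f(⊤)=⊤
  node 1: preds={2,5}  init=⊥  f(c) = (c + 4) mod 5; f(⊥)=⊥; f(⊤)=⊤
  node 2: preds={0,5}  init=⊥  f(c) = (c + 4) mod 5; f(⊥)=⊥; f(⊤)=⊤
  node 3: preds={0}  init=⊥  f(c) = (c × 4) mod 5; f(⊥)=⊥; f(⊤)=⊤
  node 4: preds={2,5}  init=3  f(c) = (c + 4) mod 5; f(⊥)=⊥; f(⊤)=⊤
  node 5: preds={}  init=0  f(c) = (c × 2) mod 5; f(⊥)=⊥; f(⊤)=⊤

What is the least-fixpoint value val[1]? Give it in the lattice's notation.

Trace (10 dequeues):
  [1] u=0 | in 3 | out 3 | prev ⊥ | push {}
  [2] u=1 | in 0 | out 4 | prev ⊥ | push {}
  [3] u=2 | in ⊤ | out ⊤ | prev ⊥ | push {1}
  [4] u=3 | in 3 | out 2 | prev ⊥ | push {}
  [5] u=4 | in ⊤ | out ⊤ | prev 3 | push {0}
  [6] u=5 | in ⊥ | out 0 | ==
  [7] u=1 | in ⊤ | out ⊤ | prev 4 | push {}
  [8] u=0 | in ⊤ | out ⊤ | prev 3 | push {2,3}
  [9] u=2 | in ⊤ | out ⊤ | ==
  [10] u=3 | in ⊤ | out ⊤ | prev 2 | push {}

Converged values:
  [0] ⊤
  [1] ⊤
  [2] ⊤
  [3] ⊤
  [4] ⊤
  [5] 0

⊤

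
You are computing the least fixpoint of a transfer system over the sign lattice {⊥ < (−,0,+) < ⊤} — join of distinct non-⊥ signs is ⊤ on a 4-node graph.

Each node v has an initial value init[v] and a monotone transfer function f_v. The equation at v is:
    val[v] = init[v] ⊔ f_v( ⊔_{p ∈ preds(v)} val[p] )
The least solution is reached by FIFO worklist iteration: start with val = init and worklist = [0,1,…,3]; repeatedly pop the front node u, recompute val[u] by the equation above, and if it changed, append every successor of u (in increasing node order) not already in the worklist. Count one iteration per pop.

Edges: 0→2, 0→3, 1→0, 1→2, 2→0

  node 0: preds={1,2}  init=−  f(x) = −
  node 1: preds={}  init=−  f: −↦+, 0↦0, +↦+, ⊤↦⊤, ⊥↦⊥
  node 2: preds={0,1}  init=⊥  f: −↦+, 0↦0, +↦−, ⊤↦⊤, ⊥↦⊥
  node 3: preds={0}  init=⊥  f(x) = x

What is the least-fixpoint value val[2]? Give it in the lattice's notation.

Trace (5 dequeues):
  [1] u=0 | in − | out − | ==
  [2] u=1 | in ⊥ | out − | ==
  [3] u=2 | in − | out + | prev ⊥ | push {0}
  [4] u=3 | in − | out − | prev ⊥ | push {}
  [5] u=0 | in ⊤ | out − | ==

Converged values:
  [0] −
  [1] −
  [2] +
  [3] −

+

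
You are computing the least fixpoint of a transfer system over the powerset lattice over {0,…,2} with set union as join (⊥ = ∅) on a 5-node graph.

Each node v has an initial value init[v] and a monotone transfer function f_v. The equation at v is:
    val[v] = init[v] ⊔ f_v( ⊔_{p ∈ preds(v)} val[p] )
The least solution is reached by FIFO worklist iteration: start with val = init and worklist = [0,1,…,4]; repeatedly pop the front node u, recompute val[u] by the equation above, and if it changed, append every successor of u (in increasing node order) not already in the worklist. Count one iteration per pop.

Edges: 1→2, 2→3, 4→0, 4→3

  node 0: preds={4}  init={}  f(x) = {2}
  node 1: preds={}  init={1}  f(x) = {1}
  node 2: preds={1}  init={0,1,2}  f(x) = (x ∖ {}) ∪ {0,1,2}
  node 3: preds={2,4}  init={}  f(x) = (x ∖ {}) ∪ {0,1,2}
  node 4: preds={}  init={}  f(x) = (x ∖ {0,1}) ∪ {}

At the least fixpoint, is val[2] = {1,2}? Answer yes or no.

Trace (5 dequeues):
  [1] u=0 | in {} | out {2} | prev {} | push {}
  [2] u=1 | in {} | out {1} | ==
  [3] u=2 | in {1} | out {0,1,2} | ==
  [4] u=3 | in {0,1,2} | out {0,1,2} | prev {} | push {}
  [5] u=4 | in {} | out {} | ==

Converged values:
  [0] {2}
  [1] {1}
  [2] {0,1,2}
  [3] {0,1,2}
  [4] {}

no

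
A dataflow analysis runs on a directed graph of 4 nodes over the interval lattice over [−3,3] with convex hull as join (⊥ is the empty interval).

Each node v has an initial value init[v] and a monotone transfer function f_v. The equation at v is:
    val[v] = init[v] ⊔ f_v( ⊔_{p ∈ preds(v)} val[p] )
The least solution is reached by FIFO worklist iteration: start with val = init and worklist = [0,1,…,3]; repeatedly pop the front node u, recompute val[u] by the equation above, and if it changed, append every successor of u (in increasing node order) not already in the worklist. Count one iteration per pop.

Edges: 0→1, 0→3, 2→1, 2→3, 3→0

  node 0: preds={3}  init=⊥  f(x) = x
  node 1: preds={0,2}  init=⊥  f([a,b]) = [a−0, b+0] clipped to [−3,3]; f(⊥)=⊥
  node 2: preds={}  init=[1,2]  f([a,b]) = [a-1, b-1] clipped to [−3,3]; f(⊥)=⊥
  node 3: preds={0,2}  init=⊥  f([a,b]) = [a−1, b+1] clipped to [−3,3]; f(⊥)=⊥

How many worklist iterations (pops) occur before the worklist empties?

16

Worklist (16 pops):
  #1 pop 0: in=⊥ → ⊥ (no change)
  #2 pop 1: in=[1,2] → [1,2] (was ⊥); enqueue []
  #3 pop 2: in=⊥ → [1,2] (no change)
  #4 pop 3: in=[1,2] → [0,3] (was ⊥); enqueue [0]
  #5 pop 0: in=[0,3] → [0,3] (was ⊥); enqueue [1,3]
  #6 pop 1: in=[0,3] → [0,3] (was [1,2]); enqueue []
  #7 pop 3: in=[0,3] → [-1,3] (was [0,3]); enqueue [0]
  #8 pop 0: in=[-1,3] → [-1,3] (was [0,3]); enqueue [1,3]
  #9 pop 1: in=[-1,3] → [-1,3] (was [0,3]); enqueue []
  #10 pop 3: in=[-1,3] → [-2,3] (was [-1,3]); enqueue [0]
  #11 pop 0: in=[-2,3] → [-2,3] (was [-1,3]); enqueue [1,3]
  #12 pop 1: in=[-2,3] → [-2,3] (was [-1,3]); enqueue []
  #13 pop 3: in=[-2,3] → [-3,3] (was [-2,3]); enqueue [0]
  #14 pop 0: in=[-3,3] → [-3,3] (was [-2,3]); enqueue [1,3]
  #15 pop 1: in=[-3,3] → [-3,3] (was [-2,3]); enqueue []
  #16 pop 3: in=[-3,3] → [-3,3] (no change)

Fixpoint:
  val[0] = [-3,3]
  val[1] = [-3,3]
  val[2] = [1,2]
  val[3] = [-3,3]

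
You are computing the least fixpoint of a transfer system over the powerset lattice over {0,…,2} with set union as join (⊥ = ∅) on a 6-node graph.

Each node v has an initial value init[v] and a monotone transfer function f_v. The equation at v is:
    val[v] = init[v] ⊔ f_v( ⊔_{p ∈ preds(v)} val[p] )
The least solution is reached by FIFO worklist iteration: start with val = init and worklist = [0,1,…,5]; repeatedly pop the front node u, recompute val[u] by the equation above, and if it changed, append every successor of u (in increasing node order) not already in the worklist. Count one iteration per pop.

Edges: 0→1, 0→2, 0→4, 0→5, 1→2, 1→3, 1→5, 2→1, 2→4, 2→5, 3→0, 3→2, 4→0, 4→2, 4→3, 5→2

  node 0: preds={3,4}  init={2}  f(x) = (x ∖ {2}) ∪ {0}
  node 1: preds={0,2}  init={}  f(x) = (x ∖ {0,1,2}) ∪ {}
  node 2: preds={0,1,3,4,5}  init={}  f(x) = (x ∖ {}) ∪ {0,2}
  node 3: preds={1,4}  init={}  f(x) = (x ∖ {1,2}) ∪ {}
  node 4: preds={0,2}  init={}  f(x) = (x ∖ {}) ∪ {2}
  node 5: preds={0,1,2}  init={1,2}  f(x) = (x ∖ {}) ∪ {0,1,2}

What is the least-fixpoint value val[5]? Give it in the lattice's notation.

{0,1,2}

Trace (15 dequeues):
  [1] u=0 | in {} | out {0,2} | prev {2} | push {}
  [2] u=1 | in {0,2} | out {} | ==
  [3] u=2 | in {0,1,2} | out {0,1,2} | prev {} | push {1}
  [4] u=3 | in {} | out {} | ==
  [5] u=4 | in {0,1,2} | out {0,1,2} | prev {} | push {0,2,3}
  [6] u=5 | in {0,1,2} | out {0,1,2} | prev {1,2} | push {}
  [7] u=1 | in {0,1,2} | out {} | ==
  [8] u=0 | in {0,1,2} | out {0,1,2} | prev {0,2} | push {1,4,5}
  [9] u=2 | in {0,1,2} | out {0,1,2} | ==
  [10] u=3 | in {0,1,2} | out {0} | prev {} | push {0,2}
  [11] u=1 | in {0,1,2} | out {} | ==
  [12] u=4 | in {0,1,2} | out {0,1,2} | ==
  [13] u=5 | in {0,1,2} | out {0,1,2} | ==
  [14] u=0 | in {0,1,2} | out {0,1,2} | ==
  [15] u=2 | in {0,1,2} | out {0,1,2} | ==

Converged values:
  [0] {0,1,2}
  [1] {}
  [2] {0,1,2}
  [3] {0}
  [4] {0,1,2}
  [5] {0,1,2}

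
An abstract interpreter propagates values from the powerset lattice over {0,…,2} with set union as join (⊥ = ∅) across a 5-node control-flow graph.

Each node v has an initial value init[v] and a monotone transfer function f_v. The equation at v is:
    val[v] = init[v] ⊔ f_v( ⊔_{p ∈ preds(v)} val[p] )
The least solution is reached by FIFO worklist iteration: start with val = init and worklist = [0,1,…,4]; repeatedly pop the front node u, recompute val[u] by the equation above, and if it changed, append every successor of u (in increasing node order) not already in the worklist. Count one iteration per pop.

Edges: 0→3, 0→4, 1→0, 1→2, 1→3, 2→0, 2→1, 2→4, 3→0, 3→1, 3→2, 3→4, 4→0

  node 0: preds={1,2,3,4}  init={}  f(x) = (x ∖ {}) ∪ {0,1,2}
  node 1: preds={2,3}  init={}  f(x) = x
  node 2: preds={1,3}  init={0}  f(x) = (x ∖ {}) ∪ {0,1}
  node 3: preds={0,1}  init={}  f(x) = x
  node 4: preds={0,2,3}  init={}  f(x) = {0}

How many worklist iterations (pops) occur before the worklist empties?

12

Trace (12 dequeues):
  [1] u=0 | in {0} | out {0,1,2} | prev {} | push {}
  [2] u=1 | in {0} | out {0} | prev {} | push {0}
  [3] u=2 | in {0} | out {0,1} | prev {0} | push {1}
  [4] u=3 | in {0,1,2} | out {0,1,2} | prev {} | push {2}
  [5] u=4 | in {0,1,2} | out {0} | prev {} | push {}
  [6] u=0 | in {0,1,2} | out {0,1,2} | ==
  [7] u=1 | in {0,1,2} | out {0,1,2} | prev {0} | push {0,3}
  [8] u=2 | in {0,1,2} | out {0,1,2} | prev {0,1} | push {1,4}
  [9] u=0 | in {0,1,2} | out {0,1,2} | ==
  [10] u=3 | in {0,1,2} | out {0,1,2} | ==
  [11] u=1 | in {0,1,2} | out {0,1,2} | ==
  [12] u=4 | in {0,1,2} | out {0} | ==

Converged values:
  [0] {0,1,2}
  [1] {0,1,2}
  [2] {0,1,2}
  [3] {0,1,2}
  [4] {0}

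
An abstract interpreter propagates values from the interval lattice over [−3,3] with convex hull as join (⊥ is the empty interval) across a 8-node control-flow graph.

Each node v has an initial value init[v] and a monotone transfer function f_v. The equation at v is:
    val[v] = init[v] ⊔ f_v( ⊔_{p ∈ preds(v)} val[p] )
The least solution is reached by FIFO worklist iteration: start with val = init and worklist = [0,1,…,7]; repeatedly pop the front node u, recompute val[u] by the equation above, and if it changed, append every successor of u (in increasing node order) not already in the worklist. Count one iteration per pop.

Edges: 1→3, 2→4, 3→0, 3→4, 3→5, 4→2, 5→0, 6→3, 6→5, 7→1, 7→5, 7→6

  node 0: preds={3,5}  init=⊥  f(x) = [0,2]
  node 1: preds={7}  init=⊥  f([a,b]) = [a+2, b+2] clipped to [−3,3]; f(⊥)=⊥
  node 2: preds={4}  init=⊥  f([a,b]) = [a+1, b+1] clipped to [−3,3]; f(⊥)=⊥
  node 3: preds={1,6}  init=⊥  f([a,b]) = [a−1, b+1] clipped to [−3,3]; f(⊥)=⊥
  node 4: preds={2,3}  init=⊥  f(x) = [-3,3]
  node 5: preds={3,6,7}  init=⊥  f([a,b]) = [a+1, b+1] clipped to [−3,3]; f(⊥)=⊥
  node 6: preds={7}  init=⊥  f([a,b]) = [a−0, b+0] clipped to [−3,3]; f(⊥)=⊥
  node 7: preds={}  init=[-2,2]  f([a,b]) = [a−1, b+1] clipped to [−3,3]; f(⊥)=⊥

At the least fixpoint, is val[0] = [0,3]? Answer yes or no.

Iteration log — 14 steps:
  step 1. node 0  ⊔preds=⊥  new=[0,2]  old=⊥  +wl: 
  step 2. node 1  ⊔preds=[-2,2]  new=[0,3]  old=⊥  +wl: 
  step 3. node 2  ⊔preds=⊥  new=⊥  stable
  step 4. node 3  ⊔preds=[0,3]  new=[-1,3]  old=⊥  +wl: 0
  step 5. node 4  ⊔preds=[-1,3]  new=[-3,3]  old=⊥  +wl: 2
  step 6. node 5  ⊔preds=[-2,3]  new=[-1,3]  old=⊥  +wl: 
  step 7. node 6  ⊔preds=[-2,2]  new=[-2,2]  old=⊥  +wl: 3,5
  step 8. node 7  ⊔preds=⊥  new=[-2,2]  stable
  step 9. node 0  ⊔preds=[-1,3]  new=[0,2]  stable
  step 10. node 2  ⊔preds=[-3,3]  new=[-2,3]  old=⊥  +wl: 4
  step 11. node 3  ⊔preds=[-2,3]  new=[-3,3]  old=[-1,3]  +wl: 0
  step 12. node 5  ⊔preds=[-3,3]  new=[-2,3]  old=[-1,3]  +wl: 
  step 13. node 4  ⊔preds=[-3,3]  new=[-3,3]  stable
  step 14. node 0  ⊔preds=[-3,3]  new=[0,2]  stable

Least fixpoint reached:
  node 0: [0,2]
  node 1: [0,3]
  node 2: [-2,3]
  node 3: [-3,3]
  node 4: [-3,3]
  node 5: [-2,3]
  node 6: [-2,2]
  node 7: [-2,2]

no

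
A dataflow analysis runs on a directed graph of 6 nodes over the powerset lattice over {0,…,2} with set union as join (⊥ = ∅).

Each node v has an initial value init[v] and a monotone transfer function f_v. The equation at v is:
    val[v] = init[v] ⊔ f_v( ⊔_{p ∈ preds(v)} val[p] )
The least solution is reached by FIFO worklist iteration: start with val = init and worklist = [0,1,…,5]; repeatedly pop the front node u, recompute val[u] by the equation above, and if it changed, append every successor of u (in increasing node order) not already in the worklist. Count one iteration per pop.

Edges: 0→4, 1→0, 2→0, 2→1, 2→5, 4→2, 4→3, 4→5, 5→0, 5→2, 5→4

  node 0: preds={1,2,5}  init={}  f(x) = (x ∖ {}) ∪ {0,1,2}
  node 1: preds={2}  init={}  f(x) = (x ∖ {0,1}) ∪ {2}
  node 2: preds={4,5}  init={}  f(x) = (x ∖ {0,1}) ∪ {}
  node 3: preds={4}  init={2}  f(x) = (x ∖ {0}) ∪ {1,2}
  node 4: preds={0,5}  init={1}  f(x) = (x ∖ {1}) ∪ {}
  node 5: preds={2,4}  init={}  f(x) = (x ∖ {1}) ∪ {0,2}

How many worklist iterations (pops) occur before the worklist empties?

13

Trace (13 dequeues):
  [1] u=0 | in {} | out {0,1,2} | prev {} | push {}
  [2] u=1 | in {} | out {2} | prev {} | push {0}
  [3] u=2 | in {1} | out {} | ==
  [4] u=3 | in {1} | out {1,2} | prev {2} | push {}
  [5] u=4 | in {0,1,2} | out {0,1,2} | prev {1} | push {2,3}
  [6] u=5 | in {0,1,2} | out {0,2} | prev {} | push {4}
  [7] u=0 | in {0,2} | out {0,1,2} | ==
  [8] u=2 | in {0,1,2} | out {2} | prev {} | push {0,1,5}
  [9] u=3 | in {0,1,2} | out {1,2} | ==
  [10] u=4 | in {0,1,2} | out {0,1,2} | ==
  [11] u=0 | in {0,2} | out {0,1,2} | ==
  [12] u=1 | in {2} | out {2} | ==
  [13] u=5 | in {0,1,2} | out {0,2} | ==

Converged values:
  [0] {0,1,2}
  [1] {2}
  [2] {2}
  [3] {1,2}
  [4] {0,1,2}
  [5] {0,2}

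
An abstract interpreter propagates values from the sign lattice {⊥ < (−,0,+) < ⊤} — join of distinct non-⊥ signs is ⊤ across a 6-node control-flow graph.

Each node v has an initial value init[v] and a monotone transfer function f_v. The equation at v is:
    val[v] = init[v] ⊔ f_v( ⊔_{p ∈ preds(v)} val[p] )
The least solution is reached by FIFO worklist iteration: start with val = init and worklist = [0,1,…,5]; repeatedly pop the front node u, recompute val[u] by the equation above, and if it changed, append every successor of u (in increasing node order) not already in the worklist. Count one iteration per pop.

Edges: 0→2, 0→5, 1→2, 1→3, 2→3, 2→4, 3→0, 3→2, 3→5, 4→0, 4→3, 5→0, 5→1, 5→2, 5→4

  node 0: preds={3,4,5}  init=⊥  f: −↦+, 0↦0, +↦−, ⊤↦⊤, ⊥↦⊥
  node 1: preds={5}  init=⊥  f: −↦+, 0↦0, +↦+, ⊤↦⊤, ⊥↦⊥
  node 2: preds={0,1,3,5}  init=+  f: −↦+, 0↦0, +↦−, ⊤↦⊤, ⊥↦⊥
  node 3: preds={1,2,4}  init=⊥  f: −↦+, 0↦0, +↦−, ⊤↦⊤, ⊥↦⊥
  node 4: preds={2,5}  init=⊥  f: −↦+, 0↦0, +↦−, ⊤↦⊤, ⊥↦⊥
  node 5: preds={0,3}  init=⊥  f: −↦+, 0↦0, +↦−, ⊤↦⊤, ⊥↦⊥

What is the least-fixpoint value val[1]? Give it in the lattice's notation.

⊤

Worklist (19 pops):
  #1 pop 0: in=⊥ → ⊥ (no change)
  #2 pop 1: in=⊥ → ⊥ (no change)
  #3 pop 2: in=⊥ → + (no change)
  #4 pop 3: in=+ → − (was ⊥); enqueue [0,2]
  #5 pop 4: in=+ → − (was ⊥); enqueue [3]
  #6 pop 5: in=− → + (was ⊥); enqueue [1,4]
  #7 pop 0: in=⊤ → ⊤ (was ⊥); enqueue [5]
  #8 pop 2: in=⊤ → ⊤ (was +); enqueue []
  #9 pop 3: in=⊤ → ⊤ (was −); enqueue [0,2]
  #10 pop 1: in=+ → + (was ⊥); enqueue [3]
  #11 pop 4: in=⊤ → ⊤ (was −); enqueue []
  #12 pop 5: in=⊤ → ⊤ (was +); enqueue [1,4]
  #13 pop 0: in=⊤ → ⊤ (no change)
  #14 pop 2: in=⊤ → ⊤ (no change)
  #15 pop 3: in=⊤ → ⊤ (no change)
  #16 pop 1: in=⊤ → ⊤ (was +); enqueue [2,3]
  #17 pop 4: in=⊤ → ⊤ (no change)
  #18 pop 2: in=⊤ → ⊤ (no change)
  #19 pop 3: in=⊤ → ⊤ (no change)

Fixpoint:
  val[0] = ⊤
  val[1] = ⊤
  val[2] = ⊤
  val[3] = ⊤
  val[4] = ⊤
  val[5] = ⊤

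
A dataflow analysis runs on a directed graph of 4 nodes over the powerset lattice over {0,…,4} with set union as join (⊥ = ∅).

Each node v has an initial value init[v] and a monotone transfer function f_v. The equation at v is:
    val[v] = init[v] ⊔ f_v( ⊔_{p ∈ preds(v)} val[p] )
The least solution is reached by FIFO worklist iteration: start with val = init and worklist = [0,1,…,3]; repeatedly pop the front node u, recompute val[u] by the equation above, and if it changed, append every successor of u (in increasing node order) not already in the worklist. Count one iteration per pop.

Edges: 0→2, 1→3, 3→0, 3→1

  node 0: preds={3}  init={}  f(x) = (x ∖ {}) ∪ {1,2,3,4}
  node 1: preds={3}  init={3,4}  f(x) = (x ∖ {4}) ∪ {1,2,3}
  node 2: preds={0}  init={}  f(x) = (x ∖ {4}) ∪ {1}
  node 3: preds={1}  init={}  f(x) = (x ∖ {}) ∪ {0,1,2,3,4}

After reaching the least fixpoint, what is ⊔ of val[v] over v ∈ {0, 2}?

Iteration log — 8 steps:
  step 1. node 0  ⊔preds={}  new={1,2,3,4}  old={}  +wl: 
  step 2. node 1  ⊔preds={}  new={1,2,3,4}  old={3,4}  +wl: 
  step 3. node 2  ⊔preds={1,2,3,4}  new={1,2,3}  old={}  +wl: 
  step 4. node 3  ⊔preds={1,2,3,4}  new={0,1,2,3,4}  old={}  +wl: 0,1
  step 5. node 0  ⊔preds={0,1,2,3,4}  new={0,1,2,3,4}  old={1,2,3,4}  +wl: 2
  step 6. node 1  ⊔preds={0,1,2,3,4}  new={0,1,2,3,4}  old={1,2,3,4}  +wl: 3
  step 7. node 2  ⊔preds={0,1,2,3,4}  new={0,1,2,3}  old={1,2,3}  +wl: 
  step 8. node 3  ⊔preds={0,1,2,3,4}  new={0,1,2,3,4}  stable

Least fixpoint reached:
  node 0: {0,1,2,3,4}
  node 1: {0,1,2,3,4}
  node 2: {0,1,2,3}
  node 3: {0,1,2,3,4}

{0,1,2,3,4}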